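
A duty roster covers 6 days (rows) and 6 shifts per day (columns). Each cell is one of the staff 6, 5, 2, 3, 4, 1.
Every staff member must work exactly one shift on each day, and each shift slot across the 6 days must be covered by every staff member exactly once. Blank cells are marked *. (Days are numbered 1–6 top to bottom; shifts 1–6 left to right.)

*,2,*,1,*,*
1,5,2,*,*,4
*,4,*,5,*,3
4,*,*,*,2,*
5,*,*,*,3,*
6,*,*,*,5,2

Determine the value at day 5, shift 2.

Day 1, shift 1: day 1 has {2, 1} and shift 1 has {6, 5, 4, 1}, leaving only 3.
Day 2, shift 5: day 2 has {5, 2, 4, 1} and shift 5 has {5, 2, 3}, leaving only 6.
Day 1, shift 5: day 1 has {2, 3, 1} and shift 5 has {6, 5, 2, 3}, leaving only 4.
Day 2, shift 4: day 2 has {6, 5, 2, 4, 1} and shift 4 has {5, 1}, leaving only 3.
Day 3, shift 1: day 3 has {5, 3, 4} and shift 1 has {6, 5, 3, 4, 1}, leaving only 2.
Day 3, shift 5: day 3 has {5, 2, 3, 4} and shift 5 has {6, 5, 2, 3, 4}, leaving only 1.
Day 3, shift 3: day 3 has {5, 2, 3, 4, 1} and shift 3 has {2}, leaving only 6.
Day 1, shift 3: day 1 has {2, 3, 4, 1} and shift 3 has {6, 2}, leaving only 5.
Day 1, shift 6: day 1 has {5, 2, 3, 4, 1} and shift 6 has {2, 3, 4}, leaving only 6.
Day 4, shift 4: day 4 has {2, 4} and shift 4 has {5, 3, 1}, leaving only 6.
Day 5, shift 6: day 5 has {5, 3} and shift 6 has {6, 2, 3, 4}, leaving only 1.
Day 5 already has {5, 3, 1} and shift 2 already has {5, 2, 4}, so day 5, shift 2 must be 6.

6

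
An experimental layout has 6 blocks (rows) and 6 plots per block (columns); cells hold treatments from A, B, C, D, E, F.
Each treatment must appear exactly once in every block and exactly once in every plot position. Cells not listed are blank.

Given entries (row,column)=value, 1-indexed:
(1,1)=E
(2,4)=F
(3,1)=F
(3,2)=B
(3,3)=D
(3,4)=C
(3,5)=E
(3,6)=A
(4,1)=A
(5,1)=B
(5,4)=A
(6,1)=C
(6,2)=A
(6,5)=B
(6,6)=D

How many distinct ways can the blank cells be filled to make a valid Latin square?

26

Block 1, plot 2: eliminating its block and plot leaves {C, D, F}.
Block 1, plot 3: eliminating its block and plot leaves {A, B, C, F}.
Block 1, plot 4: eliminating its block and plot leaves {B, D}.
Block 1, plot 5: eliminating its block and plot leaves {A, C, D, F}.
Block 1, plot 6: eliminating its block and plot leaves {B, C, F}.
Block 2, plot 1: eliminating its block and plot leaves {D}.
Block 2, plot 2: eliminating its block and plot leaves {C, D, E}.
Block 2, plot 3: eliminating its block and plot leaves {A, B, C, E}.
Block 2, plot 5: eliminating its block and plot leaves {A, C, D}.
Block 2, plot 6: eliminating its block and plot leaves {B, C, E}.
Block 4, plot 2: eliminating its block and plot leaves {C, D, E, F}.
Block 4, plot 3: eliminating its block and plot leaves {B, C, E, F}.
Block 4, plot 4: eliminating its block and plot leaves {B, D, E}.
Block 4, plot 5: eliminating its block and plot leaves {C, D, F}.
Block 4, plot 6: eliminating its block and plot leaves {B, C, E, F}.
Block 5, plot 2: eliminating its block and plot leaves {C, D, E, F}.
Block 5, plot 3: eliminating its block and plot leaves {C, E, F}.
Block 5, plot 5: eliminating its block and plot leaves {C, D, F}.
Block 5, plot 6: eliminating its block and plot leaves {C, E, F}.
Block 6, plot 3: eliminating its block and plot leaves {E, F}.
Block 6, plot 4: eliminating its block and plot leaves {E}.
Enumerating the assignments across these blanks that avoid any block or plot repeat gives 26 completions.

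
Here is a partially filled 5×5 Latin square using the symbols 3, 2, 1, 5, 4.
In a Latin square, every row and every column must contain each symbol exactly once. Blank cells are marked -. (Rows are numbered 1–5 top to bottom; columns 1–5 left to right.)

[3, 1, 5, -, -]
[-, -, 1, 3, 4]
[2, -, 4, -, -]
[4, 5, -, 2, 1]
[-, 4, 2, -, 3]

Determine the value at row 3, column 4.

1

Row 1, column 4: row 1 has {3, 1, 5} and column 4 has {3, 2}, leaving only 4.
Row 1, column 5: row 1 has {3, 1, 5, 4} and column 5 has {3, 1, 4}, leaving only 2.
Row 2, column 1: row 2 has {3, 1, 4} and column 1 has {3, 2, 4}, leaving only 5.
Row 2, column 2: row 2 has {3, 1, 5, 4} and column 2 has {1, 5, 4}, leaving only 2.
Row 3, column 2: row 3 has {2, 4} and column 2 has {2, 1, 5, 4}, leaving only 3.
Row 3, column 5: row 3 has {3, 2, 4} and column 5 has {3, 2, 1, 4}, leaving only 5.
Row 3 already has {3, 2, 5, 4} and column 4 already has {3, 2, 4}, so row 3, column 4 must be 1.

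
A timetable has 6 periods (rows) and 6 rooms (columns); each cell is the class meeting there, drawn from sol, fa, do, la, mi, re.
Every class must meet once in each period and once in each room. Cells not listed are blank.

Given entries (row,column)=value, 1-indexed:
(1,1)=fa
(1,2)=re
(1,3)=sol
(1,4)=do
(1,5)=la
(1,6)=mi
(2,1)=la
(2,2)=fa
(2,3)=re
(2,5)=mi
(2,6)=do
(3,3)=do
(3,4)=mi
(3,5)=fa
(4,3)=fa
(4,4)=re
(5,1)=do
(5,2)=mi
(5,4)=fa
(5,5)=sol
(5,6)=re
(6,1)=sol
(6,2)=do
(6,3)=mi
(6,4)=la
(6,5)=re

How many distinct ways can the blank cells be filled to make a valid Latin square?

2

Period 2, room 4: eliminating its period and room leaves {sol}.
Period 3, room 1: eliminating its period and room leaves {re}.
Period 3, room 2: eliminating its period and room leaves {sol, la}.
Period 3, room 6: eliminating its period and room leaves {sol, la}.
Period 4, room 1: eliminating its period and room leaves {mi}.
Period 4, room 2: eliminating its period and room leaves {sol, la}.
Period 4, room 5: eliminating its period and room leaves {do}.
Period 4, room 6: eliminating its period and room leaves {sol, la}.
Period 5, room 3: eliminating its period and room leaves {la}.
Period 6, room 6: eliminating its period and room leaves {fa}.
Enumerating the assignments across these blanks that avoid any period or room repeat gives 2 completions.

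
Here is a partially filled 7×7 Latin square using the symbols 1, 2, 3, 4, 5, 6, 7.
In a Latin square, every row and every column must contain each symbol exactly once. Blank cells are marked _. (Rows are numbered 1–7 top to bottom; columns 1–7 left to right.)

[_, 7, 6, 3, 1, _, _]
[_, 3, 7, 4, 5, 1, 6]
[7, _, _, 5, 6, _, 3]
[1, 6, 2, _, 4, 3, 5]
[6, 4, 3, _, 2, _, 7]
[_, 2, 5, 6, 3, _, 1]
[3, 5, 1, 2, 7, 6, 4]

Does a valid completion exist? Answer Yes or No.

No row or column among the givens repeats a symbol, and propagating forced cells runs into no contradiction.
One valid completion exists (for instance, 5 7 6 3 1 4 2 / 2 3 7 4 5 1 6 / 7 1 4 5 6 2 3 / 1 6 2 7 4 3 5 / 6 4 3 1 2 5 7 / 4 2 5 6 3 7 1 / 3 5 1 2 7 6 4).

Yes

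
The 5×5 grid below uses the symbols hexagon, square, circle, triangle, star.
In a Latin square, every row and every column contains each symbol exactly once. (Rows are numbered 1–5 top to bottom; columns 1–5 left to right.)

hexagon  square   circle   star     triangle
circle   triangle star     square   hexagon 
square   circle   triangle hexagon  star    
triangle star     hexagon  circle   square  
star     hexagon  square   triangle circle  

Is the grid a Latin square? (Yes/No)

Yes

Each row is a permutation of the 5 symbols, and so is each column.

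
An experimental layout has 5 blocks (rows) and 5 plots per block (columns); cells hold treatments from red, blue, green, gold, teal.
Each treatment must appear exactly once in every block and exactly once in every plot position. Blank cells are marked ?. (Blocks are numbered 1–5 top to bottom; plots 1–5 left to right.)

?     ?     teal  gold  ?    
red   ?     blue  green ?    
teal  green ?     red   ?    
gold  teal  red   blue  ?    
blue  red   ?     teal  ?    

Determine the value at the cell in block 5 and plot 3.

green

Block 1, plot 1: block 1 has {gold, teal} and plot 1 has {red, blue, gold, teal}, leaving only green.
Block 1, plot 2: block 1 has {green, gold, teal} and plot 2 has {red, green, teal}, leaving only blue.
Block 1, plot 5: block 1 has {blue, green, gold, teal} and plot 5 has {}, leaving only red.
Block 2, plot 2: block 2 has {red, blue, green} and plot 2 has {red, blue, green, teal}, leaving only gold.
Block 2, plot 5: block 2 has {red, blue, green, gold} and plot 5 has {red}, leaving only teal.
Block 3, plot 3: block 3 has {red, green, teal} and plot 3 has {red, blue, teal}, leaving only gold.
Block 5 already has {red, blue, teal} and plot 3 already has {red, blue, gold, teal}, so block 5, plot 3 must be green.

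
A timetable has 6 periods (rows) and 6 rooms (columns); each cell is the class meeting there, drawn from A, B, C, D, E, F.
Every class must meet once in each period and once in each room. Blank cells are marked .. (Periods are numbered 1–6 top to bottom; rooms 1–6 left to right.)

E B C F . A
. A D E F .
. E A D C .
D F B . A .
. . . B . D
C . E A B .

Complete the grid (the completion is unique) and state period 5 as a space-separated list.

Period 5, room 2: period 5 has {B, D} and room 2 has {A, B, E, F}, leaving only C.
Period 5, room 3: period 5 has {B, C, D} and room 3 has {A, B, C, D, E}, leaving only F.
Period 5, room 1: period 5 has {B, C, D, F} and room 1 has {C, D, E}, leaving only A.
Period 5, room 5: period 5 has {A, B, C, D, F} and room 5 has {A, B, C, F}, leaving only E.
So period 5 reads: A C F B E D.

A C F B E D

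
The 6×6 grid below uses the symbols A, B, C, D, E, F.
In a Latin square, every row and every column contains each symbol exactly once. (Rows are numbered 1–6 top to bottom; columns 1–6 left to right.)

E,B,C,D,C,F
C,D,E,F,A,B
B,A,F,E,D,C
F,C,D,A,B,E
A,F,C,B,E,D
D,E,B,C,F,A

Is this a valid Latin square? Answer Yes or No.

No

Row 1 contains C twice (at columns 3 and 5), so it is not a permutation.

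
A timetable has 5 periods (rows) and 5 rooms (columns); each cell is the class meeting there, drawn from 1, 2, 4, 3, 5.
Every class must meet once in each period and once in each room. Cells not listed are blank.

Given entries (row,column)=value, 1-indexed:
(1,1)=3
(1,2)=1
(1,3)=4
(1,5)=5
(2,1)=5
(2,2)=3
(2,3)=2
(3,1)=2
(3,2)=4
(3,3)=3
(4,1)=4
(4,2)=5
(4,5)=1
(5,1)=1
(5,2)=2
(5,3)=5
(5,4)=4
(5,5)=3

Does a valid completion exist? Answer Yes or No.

No

Period 3, room 5: period 3 together with room 5 already contain {1, 2, 4, 3, 5} — every symbol — so nothing can go there. The grid has no valid completion.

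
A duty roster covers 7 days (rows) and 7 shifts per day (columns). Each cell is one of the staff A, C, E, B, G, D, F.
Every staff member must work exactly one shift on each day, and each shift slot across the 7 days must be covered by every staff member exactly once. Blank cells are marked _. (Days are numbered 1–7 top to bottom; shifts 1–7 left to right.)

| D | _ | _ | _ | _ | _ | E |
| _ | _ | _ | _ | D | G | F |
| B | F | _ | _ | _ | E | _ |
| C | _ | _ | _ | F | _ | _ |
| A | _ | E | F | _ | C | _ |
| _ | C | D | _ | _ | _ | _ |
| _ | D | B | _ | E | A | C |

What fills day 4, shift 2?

Day 2, shift 1: day 2 has {G, D, F} and shift 1 has {A, C, B, D}, leaving only E.
Day 7, shift 4: day 7 has {A, C, E, B, D} and shift 4 has {F}, leaving only G.
Day 7, shift 1: day 7 has {A, C, E, B, G, D} and shift 1 has {A, C, E, B, D}, leaving only F.
Day 6, shift 1: day 6 has {C, D} and shift 1 has {A, C, E, B, D, F}, leaving only G.
Day 4, shift 2 is narrowed to {A, E, B, G}.
If it were A, then day 5, shift 2 would be left with no valid symbol.
If it were B, then day 5, shift 2 would be left with no valid symbol.
If it were G, then day 5, shift 2 would be left with no valid symbol.
So day 4, shift 2 must be E.

E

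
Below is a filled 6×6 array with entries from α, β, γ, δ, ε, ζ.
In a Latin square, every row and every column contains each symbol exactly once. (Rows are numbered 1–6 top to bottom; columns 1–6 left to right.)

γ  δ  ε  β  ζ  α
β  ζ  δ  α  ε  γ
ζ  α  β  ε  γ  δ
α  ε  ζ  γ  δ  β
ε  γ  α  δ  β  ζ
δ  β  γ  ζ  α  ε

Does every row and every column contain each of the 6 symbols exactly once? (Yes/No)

Yes

Each row is a permutation of the 6 symbols, and so is each column.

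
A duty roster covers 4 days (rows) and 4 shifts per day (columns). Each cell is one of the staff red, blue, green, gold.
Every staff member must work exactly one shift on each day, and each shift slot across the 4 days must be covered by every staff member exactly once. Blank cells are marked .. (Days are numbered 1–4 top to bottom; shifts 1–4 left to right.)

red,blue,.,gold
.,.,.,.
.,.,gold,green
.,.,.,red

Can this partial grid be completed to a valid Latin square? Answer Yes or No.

Yes

No day or shift among the givens repeats a symbol, and propagating forced cells runs into no contradiction.
One valid completion exists (for instance, red blue green gold / green gold red blue / blue red gold green / gold green blue red).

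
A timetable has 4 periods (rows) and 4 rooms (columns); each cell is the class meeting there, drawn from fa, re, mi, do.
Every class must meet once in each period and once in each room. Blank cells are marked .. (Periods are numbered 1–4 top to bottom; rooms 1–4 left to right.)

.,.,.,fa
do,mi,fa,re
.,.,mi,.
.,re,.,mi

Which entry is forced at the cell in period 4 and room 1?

fa

Period 4 already has {re, mi} and room 1 already has {do}, so period 4, room 1 must be fa.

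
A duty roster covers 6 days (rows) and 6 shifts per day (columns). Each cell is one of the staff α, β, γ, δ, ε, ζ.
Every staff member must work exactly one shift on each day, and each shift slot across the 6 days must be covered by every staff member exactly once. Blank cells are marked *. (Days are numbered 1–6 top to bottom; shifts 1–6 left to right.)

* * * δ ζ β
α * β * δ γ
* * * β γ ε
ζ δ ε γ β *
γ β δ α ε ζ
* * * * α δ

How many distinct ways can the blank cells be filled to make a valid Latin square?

Day 1, shift 1: eliminating its day and shift leaves {ε}.
Day 1, shift 2: eliminating its day and shift leaves {α, γ, ε}.
Day 1, shift 3: eliminating its day and shift leaves {α, γ}.
Day 2, shift 2: eliminating its day and shift leaves {ε, ζ}.
Day 2, shift 4: eliminating its day and shift leaves {ε, ζ}.
Day 3, shift 1: eliminating its day and shift leaves {δ}.
Day 3, shift 2: eliminating its day and shift leaves {α, ζ}.
Day 3, shift 3: eliminating its day and shift leaves {α, ζ}.
Day 4, shift 6: eliminating its day and shift leaves {α}.
Day 6, shift 1: eliminating its day and shift leaves {β, ε}.
Day 6, shift 2: eliminating its day and shift leaves {γ, ε, ζ}.
Day 6, shift 3: eliminating its day and shift leaves {γ, ζ}.
Day 6, shift 4: eliminating its day and shift leaves {ε, ζ}.
Enumerating the assignments across these blanks that avoid any day or shift repeat gives 3 completions.

3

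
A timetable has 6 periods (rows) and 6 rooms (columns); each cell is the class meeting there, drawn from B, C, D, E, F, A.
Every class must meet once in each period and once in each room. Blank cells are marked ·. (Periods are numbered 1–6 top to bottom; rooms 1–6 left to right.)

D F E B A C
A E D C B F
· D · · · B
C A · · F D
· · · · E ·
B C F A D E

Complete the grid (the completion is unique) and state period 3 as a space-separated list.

Period 3, room 5: period 3 has {B, D} and room 5 has {B, D, E, F, A}, leaving only C.
Period 3, room 3: period 3 has {B, C, D} and room 3 has {D, E, F}, leaving only A.
Period 4, room 3: period 4 has {C, D, F, A} and room 3 has {D, E, F, A}, leaving only B.
Period 4, room 4: period 4 has {B, C, D, F, A} and room 4 has {B, C, A}, leaving only E.
Period 3, room 4: period 3 has {B, C, D, A} and room 4 has {B, C, E, A}, leaving only F.
Period 3, room 1: period 3 has {B, C, D, F, A} and room 1 has {B, C, D, A}, leaving only E.
So period 3 reads: E D A F C B.

E D A F C B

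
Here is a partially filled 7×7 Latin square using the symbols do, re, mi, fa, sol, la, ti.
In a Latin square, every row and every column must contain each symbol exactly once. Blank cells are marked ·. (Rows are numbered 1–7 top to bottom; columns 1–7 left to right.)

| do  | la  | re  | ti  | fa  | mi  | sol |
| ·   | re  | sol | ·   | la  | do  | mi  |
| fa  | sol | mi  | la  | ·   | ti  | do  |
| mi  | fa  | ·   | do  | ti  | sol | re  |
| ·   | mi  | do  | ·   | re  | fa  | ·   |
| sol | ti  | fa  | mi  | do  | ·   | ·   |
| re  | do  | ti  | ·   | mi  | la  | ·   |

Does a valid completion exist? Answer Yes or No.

Row 3, column 5: row 3 together with column 5 already contain {do, re, mi, fa, sol, la, ti} — every symbol — so nothing can go there. The grid has no valid completion.

No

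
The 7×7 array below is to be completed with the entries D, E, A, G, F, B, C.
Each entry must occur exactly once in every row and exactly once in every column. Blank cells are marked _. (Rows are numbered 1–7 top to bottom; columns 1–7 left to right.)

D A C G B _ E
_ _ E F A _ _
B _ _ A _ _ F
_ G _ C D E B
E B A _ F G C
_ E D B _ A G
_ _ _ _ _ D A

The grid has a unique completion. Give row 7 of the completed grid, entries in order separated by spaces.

C F B E G D A

Row 7, column 4: row 7 has {D, A} and column 4 has {A, G, F, B, C}, leaving only E.
Row 1, column 6: row 1 has {D, E, A, G, B, C} and column 6 has {D, E, A, G}, leaving only F.
Row 2, column 7: row 2 has {E, A, F} and column 7 has {E, A, G, F, B, C}, leaving only D.
Row 2, column 2: row 2 has {D, E, A, F} and column 2 has {E, A, G, B}, leaving only C.
Row 7, column 2: row 7 has {D, E, A} and column 2 has {E, A, G, B, C}, leaving only F.
Row 2, column 1: row 2 has {D, E, A, F, C} and column 1 has {D, E, B}, leaving only G.
Row 7, column 1: row 7 has {D, E, A, F} and column 1 has {D, E, G, B}, leaving only C.
Row 7, column 5: row 7 has {D, E, A, F, C} and column 5 has {D, A, F, B}, leaving only G.
Row 7, column 3: row 7 has {D, E, A, G, F, C} and column 3 has {D, E, A, C}, leaving only B.
So row 7 reads: C F B E G D A.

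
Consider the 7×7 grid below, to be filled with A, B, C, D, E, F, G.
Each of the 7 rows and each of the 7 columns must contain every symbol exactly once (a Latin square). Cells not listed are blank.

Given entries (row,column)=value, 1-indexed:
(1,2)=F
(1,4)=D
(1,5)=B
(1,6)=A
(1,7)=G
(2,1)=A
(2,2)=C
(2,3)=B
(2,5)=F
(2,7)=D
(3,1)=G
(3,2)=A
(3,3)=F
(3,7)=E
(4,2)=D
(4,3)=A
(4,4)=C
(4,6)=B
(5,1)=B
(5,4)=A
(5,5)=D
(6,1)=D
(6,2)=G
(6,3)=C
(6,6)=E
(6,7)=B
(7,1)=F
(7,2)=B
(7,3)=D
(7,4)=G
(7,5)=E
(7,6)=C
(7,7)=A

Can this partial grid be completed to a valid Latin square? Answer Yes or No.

No row or column among the givens repeats a symbol, and propagating forced cells runs into no contradiction.
One valid completion exists (for instance, C F E D B A G / A C B E F G D / G A F B C D E / E D A C G B F / B E G A D F C / D G C F A E B / F B D G E C A).

Yes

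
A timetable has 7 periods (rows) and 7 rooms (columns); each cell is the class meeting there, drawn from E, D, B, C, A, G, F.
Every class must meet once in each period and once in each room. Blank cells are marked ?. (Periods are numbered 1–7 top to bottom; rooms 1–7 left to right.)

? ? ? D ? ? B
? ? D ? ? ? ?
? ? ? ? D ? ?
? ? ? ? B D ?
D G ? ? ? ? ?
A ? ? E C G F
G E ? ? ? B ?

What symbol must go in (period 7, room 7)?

Period 6, room 3: period 6 has {E, C, A, G, F} and room 3 has {D}, leaving only B.
Period 6, room 2: period 6 has {E, B, C, A, G, F} and room 2 has {E, G}, leaving only D.
Period 7, room 7 is narrowed to {D, C, A}.
If it were C, propagating the remaining blanks reaches a contradiction.
If it were A, then period 7, room 4 would be left with no valid symbol.
So period 7, room 7 must be D.

D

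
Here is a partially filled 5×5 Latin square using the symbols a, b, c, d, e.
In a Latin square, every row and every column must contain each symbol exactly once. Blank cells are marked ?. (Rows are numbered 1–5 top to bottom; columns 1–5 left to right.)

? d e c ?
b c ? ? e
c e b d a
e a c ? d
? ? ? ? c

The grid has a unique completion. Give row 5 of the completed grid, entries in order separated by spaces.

d b a e c

Row 5, column 2: row 5 has {c} and column 2 has {a, c, d, e}, leaving only b.
Row 1, column 1: row 1 has {c, d, e} and column 1 has {b, c, e}, leaving only a.
Row 5, column 1: row 5 has {b, c} and column 1 has {a, b, c, e}, leaving only d.
Row 5, column 3: row 5 has {b, c, d} and column 3 has {b, c, e}, leaving only a.
Row 5, column 4: row 5 has {a, b, c, d} and column 4 has {c, d}, leaving only e.
So row 5 reads: d b a e c.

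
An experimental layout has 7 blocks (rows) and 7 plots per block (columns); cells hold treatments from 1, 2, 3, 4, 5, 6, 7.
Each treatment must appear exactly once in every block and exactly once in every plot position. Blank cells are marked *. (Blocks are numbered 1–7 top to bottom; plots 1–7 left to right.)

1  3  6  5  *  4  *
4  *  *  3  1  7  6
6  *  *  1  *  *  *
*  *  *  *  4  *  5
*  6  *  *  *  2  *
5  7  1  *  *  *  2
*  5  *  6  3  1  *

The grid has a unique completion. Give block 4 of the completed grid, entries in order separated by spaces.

Block 1, plot 7: block 1 has {1, 3, 4, 5, 6} and plot 7 has {2, 5, 6}, leaving only 7.
Block 1, plot 5: block 1 has {1, 3, 4, 5, 6, 7} and plot 5 has {1, 3, 4}, leaving only 2.
Block 2, plot 2: block 2 has {1, 3, 4, 6, 7} and plot 2 has {3, 5, 6, 7}, leaving only 2.
Block 4, plot 2: block 4 has {4, 5} and plot 2 has {2, 3, 5, 6, 7}, leaving only 1.
Block 2, plot 3: block 2 has {1, 2, 3, 4, 6, 7} and plot 3 has {1, 6}, leaving only 5.
Block 3, plot 2: block 3 has {1, 6} and plot 2 has {1, 2, 3, 5, 6, 7}, leaving only 4.
Block 3, plot 7: block 3 has {1, 4, 6} and plot 7 has {2, 5, 6, 7}, leaving only 3.
Block 3, plot 6: block 3 has {1, 3, 4, 6} and plot 6 has {1, 2, 4, 7}, leaving only 5.
Block 3, plot 5: block 3 has {1, 3, 4, 5, 6} and plot 5 has {1, 2, 3, 4}, leaving only 7.
Block 3, plot 3: block 3 has {1, 3, 4, 5, 6, 7} and plot 3 has {1, 5, 6}, leaving only 2.
Block 5, plot 5: block 5 has {2, 6} and plot 5 has {1, 2, 3, 4, 7}, leaving only 5.
Block 6, plot 4: block 6 has {1, 2, 5, 7} and plot 4 has {1, 3, 5, 6}, leaving only 4.
Block 5, plot 4: block 5 has {2, 5, 6} and plot 4 has {1, 3, 4, 5, 6}, leaving only 7.
Block 4, plot 4: block 4 has {1, 4, 5} and plot 4 has {1, 3, 4, 5, 6, 7}, leaving only 2.
Block 5, plot 1: block 5 has {2, 5, 6, 7} and plot 1 has {1, 4, 5, 6}, leaving only 3.
Block 4, plot 1: block 4 has {1, 2, 4, 5} and plot 1 has {1, 3, 4, 5, 6}, leaving only 7.
Block 4, plot 3: block 4 has {1, 2, 4, 5, 7} and plot 3 has {1, 2, 5, 6}, leaving only 3.
Block 4, plot 6: block 4 has {1, 2, 3, 4, 5, 7} and plot 6 has {1, 2, 4, 5, 7}, leaving only 6.
So block 4 reads: 7 1 3 2 4 6 5.

7 1 3 2 4 6 5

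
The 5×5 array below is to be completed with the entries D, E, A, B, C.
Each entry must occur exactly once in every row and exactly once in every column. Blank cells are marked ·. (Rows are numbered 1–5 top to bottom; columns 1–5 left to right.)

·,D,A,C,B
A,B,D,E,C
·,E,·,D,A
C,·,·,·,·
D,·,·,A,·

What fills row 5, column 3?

Row 1, column 1: row 1 has {D, A, B, C} and column 1 has {D, A, C}, leaving only E.
Row 3, column 1: row 3 has {D, E, A} and column 1 has {D, E, A, C}, leaving only B.
Row 3, column 3: row 3 has {D, E, A, B} and column 3 has {D, A}, leaving only C.
Row 4, column 2: row 4 has {C} and column 2 has {D, E, B}, leaving only A.
Row 4, column 4: row 4 has {A, C} and column 4 has {D, E, A, C}, leaving only B.
Row 4, column 3: row 4 has {A, B, C} and column 3 has {D, A, C}, leaving only E.
Row 5 already has {D, A} and column 3 already has {D, E, A, C}, so row 5, column 3 must be B.

B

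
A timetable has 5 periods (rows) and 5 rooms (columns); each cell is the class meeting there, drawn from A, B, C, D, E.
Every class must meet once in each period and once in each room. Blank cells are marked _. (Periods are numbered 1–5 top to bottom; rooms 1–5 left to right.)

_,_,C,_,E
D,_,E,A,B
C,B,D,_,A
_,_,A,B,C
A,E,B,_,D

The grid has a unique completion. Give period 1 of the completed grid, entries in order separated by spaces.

B A C D E

Period 1, room 1: period 1 has {C, E} and room 1 has {A, C, D}, leaving only B.
Period 1, room 4: period 1 has {B, C, E} and room 4 has {A, B}, leaving only D.
Period 1, room 2: period 1 has {B, C, D, E} and room 2 has {B, E}, leaving only A.
So period 1 reads: B A C D E.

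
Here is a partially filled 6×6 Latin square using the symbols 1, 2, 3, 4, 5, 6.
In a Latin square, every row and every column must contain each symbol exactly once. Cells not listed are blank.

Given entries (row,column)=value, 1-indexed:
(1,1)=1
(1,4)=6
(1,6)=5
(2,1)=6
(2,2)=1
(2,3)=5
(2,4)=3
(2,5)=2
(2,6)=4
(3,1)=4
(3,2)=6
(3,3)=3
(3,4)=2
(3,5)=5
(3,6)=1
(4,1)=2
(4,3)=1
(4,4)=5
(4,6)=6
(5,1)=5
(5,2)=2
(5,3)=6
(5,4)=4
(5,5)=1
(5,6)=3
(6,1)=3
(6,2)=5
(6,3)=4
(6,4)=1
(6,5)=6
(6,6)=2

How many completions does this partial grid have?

2

Row 1, column 2: eliminating its row and column leaves {3, 4}.
Row 1, column 3: eliminating its row and column leaves {2}.
Row 1, column 5: eliminating its row and column leaves {3, 4}.
Row 4, column 2: eliminating its row and column leaves {3, 4}.
Row 4, column 5: eliminating its row and column leaves {3, 4}.
Enumerating the assignments across these blanks that avoid any row or column repeat gives 2 completions.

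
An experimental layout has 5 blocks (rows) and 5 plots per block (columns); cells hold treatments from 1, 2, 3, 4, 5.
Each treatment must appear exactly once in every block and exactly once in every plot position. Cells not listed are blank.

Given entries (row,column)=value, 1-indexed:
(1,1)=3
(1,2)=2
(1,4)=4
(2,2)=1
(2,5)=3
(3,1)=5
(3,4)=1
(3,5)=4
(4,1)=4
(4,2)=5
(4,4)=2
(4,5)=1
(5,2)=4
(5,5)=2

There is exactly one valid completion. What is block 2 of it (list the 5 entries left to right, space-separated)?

Block 2, plot 1: block 2 has {1, 3} and plot 1 has {3, 4, 5}, leaving only 2.
Block 2, plot 4: block 2 has {1, 2, 3} and plot 4 has {1, 2, 4}, leaving only 5.
Block 2, plot 3: block 2 has {1, 2, 3, 5} and plot 3 has {}, leaving only 4.
So block 2 reads: 2 1 4 5 3.

2 1 4 5 3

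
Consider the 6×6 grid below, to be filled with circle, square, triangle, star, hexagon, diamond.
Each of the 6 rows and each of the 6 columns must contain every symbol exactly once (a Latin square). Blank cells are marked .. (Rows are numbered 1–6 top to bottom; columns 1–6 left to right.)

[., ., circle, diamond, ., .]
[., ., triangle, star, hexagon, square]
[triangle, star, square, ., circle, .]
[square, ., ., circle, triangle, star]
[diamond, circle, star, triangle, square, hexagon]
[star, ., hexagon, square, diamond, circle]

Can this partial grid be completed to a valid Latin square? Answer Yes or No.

Yes

No row or column among the givens repeats a symbol, and propagating forced cells runs into no contradiction.
One valid completion exists (for instance, hexagon square circle diamond star triangle / circle diamond triangle star hexagon square / triangle star square hexagon circle diamond / square hexagon diamond circle triangle star / diamond circle star triangle square hexagon / star triangle hexagon square diamond circle).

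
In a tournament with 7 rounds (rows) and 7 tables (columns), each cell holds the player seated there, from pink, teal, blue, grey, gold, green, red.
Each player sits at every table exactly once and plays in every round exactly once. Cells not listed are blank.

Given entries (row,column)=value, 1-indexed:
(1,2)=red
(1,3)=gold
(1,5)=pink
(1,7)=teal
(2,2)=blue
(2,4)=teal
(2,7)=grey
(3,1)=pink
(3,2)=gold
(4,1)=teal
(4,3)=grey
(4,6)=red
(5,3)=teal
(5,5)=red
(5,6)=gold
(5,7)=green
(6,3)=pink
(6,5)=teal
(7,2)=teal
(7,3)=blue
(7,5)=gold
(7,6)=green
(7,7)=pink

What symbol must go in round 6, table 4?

Round 2, table 5: round 2 has {teal, blue, grey} and table 5 has {pink, teal, gold, red}, leaving only green.
Round 2, table 3: round 2 has {teal, blue, grey, green} and table 3 has {pink, teal, blue, grey, gold}, leaving only red.
Round 2, table 1: round 2 has {teal, blue, grey, green, red} and table 1 has {pink, teal}, leaving only gold.
Round 2, table 6: round 2 has {teal, blue, grey, gold, green, red} and table 6 has {gold, green, red}, leaving only pink.
Round 3, table 3: round 3 has {pink, gold} and table 3 has {pink, teal, blue, grey, gold, red}, leaving only green.
Round 4, table 5: round 4 has {teal, grey, red} and table 5 has {pink, teal, gold, green, red}, leaving only blue.
Round 3, table 5: round 3 has {pink, gold, green} and table 5 has {pink, teal, blue, gold, green, red}, leaving only grey.
Round 4, table 7: round 4 has {teal, blue, grey, red} and table 7 has {pink, teal, grey, green}, leaving only gold.
Round 6, table 4 is narrowed to {blue, grey, gold, green, red}.
If it were blue, then round 7, table 4 would be left with no valid symbol.
If it were grey, then round 7, table 4 would be left with no valid symbol.
If it were green, then round 7, table 4 would be left with no valid symbol.
If it were red, then round 6, table 2 would be left with no valid symbol.
So round 6, table 4 must be gold.

gold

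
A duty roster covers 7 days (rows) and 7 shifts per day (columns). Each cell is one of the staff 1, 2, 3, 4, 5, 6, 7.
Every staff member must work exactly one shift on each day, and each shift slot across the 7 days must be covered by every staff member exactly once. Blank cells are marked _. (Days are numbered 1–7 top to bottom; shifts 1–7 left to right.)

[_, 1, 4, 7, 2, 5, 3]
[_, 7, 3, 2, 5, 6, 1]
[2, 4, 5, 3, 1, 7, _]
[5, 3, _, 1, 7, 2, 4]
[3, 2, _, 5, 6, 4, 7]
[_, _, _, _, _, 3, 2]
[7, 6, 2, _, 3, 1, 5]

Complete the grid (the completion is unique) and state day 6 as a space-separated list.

1 5 7 6 4 3 2

Day 6, shift 2: day 6 has {2, 3} and shift 2 has {1, 2, 3, 4, 6, 7}, leaving only 5.
Day 6, shift 5: day 6 has {2, 3, 5} and shift 5 has {1, 2, 3, 5, 6, 7}, leaving only 4.
Day 6, shift 4: day 6 has {2, 3, 4, 5} and shift 4 has {1, 2, 3, 5, 7}, leaving only 6.
Day 6, shift 1: day 6 has {2, 3, 4, 5, 6} and shift 1 has {2, 3, 5, 7}, leaving only 1.
Day 6, shift 3: day 6 has {1, 2, 3, 4, 5, 6} and shift 3 has {2, 3, 4, 5}, leaving only 7.
So day 6 reads: 1 5 7 6 4 3 2.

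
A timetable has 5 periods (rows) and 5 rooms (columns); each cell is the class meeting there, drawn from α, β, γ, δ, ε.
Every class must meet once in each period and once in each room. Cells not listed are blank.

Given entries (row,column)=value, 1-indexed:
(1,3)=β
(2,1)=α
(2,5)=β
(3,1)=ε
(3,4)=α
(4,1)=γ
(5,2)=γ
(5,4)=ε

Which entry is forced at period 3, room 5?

γ

Period 1, room 1: period 1 has {β} and room 1 has {α, γ, ε}, leaving only δ.
Period 1, room 4: period 1 has {β, δ} and room 4 has {α, ε}, leaving only γ.
Period 2, room 4: period 2 has {α, β} and room 4 has {α, γ, ε}, leaving only δ.
Period 2, room 2: period 2 has {α, β, δ} and room 2 has {γ}, leaving only ε.
Period 1, room 2: period 1 has {β, γ, δ} and room 2 has {γ, ε}, leaving only α.
Period 1, room 5: period 1 has {α, β, γ, δ} and room 5 has {β}, leaving only ε.
Period 2, room 3: period 2 has {α, β, δ, ε} and room 3 has {β}, leaving only γ.
Period 3, room 3: period 3 has {α, ε} and room 3 has {β, γ}, leaving only δ.
Period 3 already has {α, δ, ε} and room 5 already has {β, ε}, so period 3, room 5 must be γ.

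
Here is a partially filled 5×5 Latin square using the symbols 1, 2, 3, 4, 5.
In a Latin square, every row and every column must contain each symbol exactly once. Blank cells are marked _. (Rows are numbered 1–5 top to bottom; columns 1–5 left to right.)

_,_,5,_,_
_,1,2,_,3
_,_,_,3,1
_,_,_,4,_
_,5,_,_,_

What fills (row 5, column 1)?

Row 2, column 4: row 2 has {1, 2, 3} and column 4 has {3, 4}, leaving only 5.
Row 2, column 1: row 2 has {1, 2, 3, 5} and column 1 has {}, leaving only 4.
Row 3, column 3: row 3 has {1, 3} and column 3 has {2, 5}, leaving only 4.
Row 3, column 2: row 3 has {1, 3, 4} and column 2 has {1, 5}, leaving only 2.
Row 3, column 1: row 3 has {1, 2, 3, 4} and column 1 has {4}, leaving only 5.
Row 4, column 2: row 4 has {4} and column 2 has {1, 2, 5}, leaving only 3.
Row 1, column 2: row 1 has {5} and column 2 has {1, 2, 3, 5}, leaving only 4.
Row 1, column 5: row 1 has {4, 5} and column 5 has {1, 3}, leaving only 2.
Row 1, column 4: row 1 has {2, 4, 5} and column 4 has {3, 4, 5}, leaving only 1.
Row 1, column 1: row 1 has {1, 2, 4, 5} and column 1 has {4, 5}, leaving only 3.
Row 4, column 3: row 4 has {3, 4} and column 3 has {2, 4, 5}, leaving only 1.
Row 4, column 1: row 4 has {1, 3, 4} and column 1 has {3, 4, 5}, leaving only 2.
Row 5 already has {5} and column 1 already has {2, 3, 4, 5}, so row 5, column 1 must be 1.

1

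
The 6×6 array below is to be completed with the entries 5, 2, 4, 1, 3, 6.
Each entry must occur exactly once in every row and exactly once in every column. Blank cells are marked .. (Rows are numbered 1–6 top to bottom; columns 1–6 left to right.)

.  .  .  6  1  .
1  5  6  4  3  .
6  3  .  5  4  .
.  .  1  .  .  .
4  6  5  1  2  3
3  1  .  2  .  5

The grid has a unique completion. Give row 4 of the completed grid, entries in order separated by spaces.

Row 4, column 4: row 4 has {1} and column 4 has {5, 2, 4, 1, 6}, leaving only 3.
Row 2, column 6: row 2 has {5, 4, 1, 3, 6} and column 6 has {5, 3}, leaving only 2.
Row 1, column 6: row 1 has {1, 6} and column 6 has {5, 2, 3}, leaving only 4.
Row 4, column 6: row 4 has {1, 3} and column 6 has {5, 2, 4, 3}, leaving only 6.
Row 4, column 5: row 4 has {1, 3, 6} and column 5 has {2, 4, 1, 3}, leaving only 5.
Row 4, column 1: row 4 has {5, 1, 3, 6} and column 1 has {4, 1, 3, 6}, leaving only 2.
Row 4, column 2: row 4 has {5, 2, 1, 3, 6} and column 2 has {5, 1, 3, 6}, leaving only 4.
So row 4 reads: 2 4 1 3 5 6.

2 4 1 3 5 6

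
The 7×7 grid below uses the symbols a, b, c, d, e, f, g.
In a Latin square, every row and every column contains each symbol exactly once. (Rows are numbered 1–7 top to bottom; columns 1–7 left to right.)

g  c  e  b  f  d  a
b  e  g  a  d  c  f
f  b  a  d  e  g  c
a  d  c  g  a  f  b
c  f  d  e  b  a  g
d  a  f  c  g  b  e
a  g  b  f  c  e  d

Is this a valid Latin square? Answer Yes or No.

Column 1 contains a twice (at rows 4 and 7), so it is not a permutation.

No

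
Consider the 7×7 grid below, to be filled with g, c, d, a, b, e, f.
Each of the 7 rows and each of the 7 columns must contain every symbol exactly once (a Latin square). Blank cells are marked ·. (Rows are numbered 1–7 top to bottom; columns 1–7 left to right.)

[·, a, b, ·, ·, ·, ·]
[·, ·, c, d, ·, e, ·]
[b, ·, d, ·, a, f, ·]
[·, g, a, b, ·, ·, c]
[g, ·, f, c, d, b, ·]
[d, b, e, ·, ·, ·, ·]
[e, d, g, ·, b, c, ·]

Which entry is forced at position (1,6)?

g

Row 2, column 2: row 2 has {c, d, e} and column 2 has {g, d, a, b}, leaving only f.
Row 2, column 1: row 2 has {c, d, e, f} and column 1 has {g, d, b, e}, leaving only a.
Row 2, column 5: row 2 has {c, d, a, e, f} and column 5 has {d, a, b}, leaving only g.
Row 2, column 7: row 2 has {g, c, d, a, e, f} and column 7 has {c}, leaving only b.
Row 4, column 1: row 4 has {g, c, a, b} and column 1 has {g, d, a, b, e}, leaving only f.
Row 1, column 1: row 1 has {a, b} and column 1 has {g, d, a, b, e, f}, leaving only c.
Row 4, column 5: row 4 has {g, c, a, b, f} and column 5 has {g, d, a, b}, leaving only e.
Row 1, column 5: row 1 has {c, a, b} and column 5 has {g, d, a, b, e}, leaving only f.
Row 4, column 6: row 4 has {g, c, a, b, e, f} and column 6 has {c, b, e, f}, leaving only d.
Row 1 already has {c, a, b, f} and column 6 already has {c, d, b, e, f}, so row 1, column 6 must be g.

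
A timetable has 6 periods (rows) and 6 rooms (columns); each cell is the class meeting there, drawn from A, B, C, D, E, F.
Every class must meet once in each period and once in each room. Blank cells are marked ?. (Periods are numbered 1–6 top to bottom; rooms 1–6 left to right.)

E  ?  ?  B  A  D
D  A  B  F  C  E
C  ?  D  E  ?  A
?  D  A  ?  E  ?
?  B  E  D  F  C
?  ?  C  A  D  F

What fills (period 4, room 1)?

F

Period 1, room 3: period 1 has {A, B, D, E} and room 3 has {A, B, C, D, E}, leaving only F.
Period 1, room 2: period 1 has {A, B, D, E, F} and room 2 has {A, B, D}, leaving only C.
Period 3, room 2: period 3 has {A, C, D, E} and room 2 has {A, B, C, D}, leaving only F.
Period 3, room 5: period 3 has {A, C, D, E, F} and room 5 has {A, C, D, E, F}, leaving only B.
Period 4, room 4: period 4 has {A, D, E} and room 4 has {A, B, D, E, F}, leaving only C.
Period 4, room 6: period 4 has {A, C, D, E} and room 6 has {A, C, D, E, F}, leaving only B.
Period 4 already has {A, B, C, D, E} and room 1 already has {C, D, E}, so period 4, room 1 must be F.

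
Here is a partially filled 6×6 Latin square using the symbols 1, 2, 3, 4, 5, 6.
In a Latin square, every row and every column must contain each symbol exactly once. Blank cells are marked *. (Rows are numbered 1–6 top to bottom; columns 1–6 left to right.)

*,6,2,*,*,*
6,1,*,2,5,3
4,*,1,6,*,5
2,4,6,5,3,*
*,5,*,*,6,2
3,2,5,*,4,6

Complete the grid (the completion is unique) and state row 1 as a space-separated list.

5 6 2 3 1 4

Row 1, column 5: row 1 has {2, 6} and column 5 has {3, 4, 5, 6}, leaving only 1.
Row 1, column 1: row 1 has {1, 2, 6} and column 1 has {2, 3, 4, 6}, leaving only 5.
Row 1, column 6: row 1 has {1, 2, 5, 6} and column 6 has {2, 3, 5, 6}, leaving only 4.
Row 1, column 4: row 1 has {1, 2, 4, 5, 6} and column 4 has {2, 5, 6}, leaving only 3.
So row 1 reads: 5 6 2 3 1 4.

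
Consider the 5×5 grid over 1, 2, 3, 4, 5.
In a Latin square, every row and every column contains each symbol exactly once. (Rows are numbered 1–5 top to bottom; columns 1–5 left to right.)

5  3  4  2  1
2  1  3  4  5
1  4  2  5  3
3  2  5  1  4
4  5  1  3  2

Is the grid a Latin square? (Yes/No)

Each row is a permutation of the 5 symbols, and so is each column.

Yes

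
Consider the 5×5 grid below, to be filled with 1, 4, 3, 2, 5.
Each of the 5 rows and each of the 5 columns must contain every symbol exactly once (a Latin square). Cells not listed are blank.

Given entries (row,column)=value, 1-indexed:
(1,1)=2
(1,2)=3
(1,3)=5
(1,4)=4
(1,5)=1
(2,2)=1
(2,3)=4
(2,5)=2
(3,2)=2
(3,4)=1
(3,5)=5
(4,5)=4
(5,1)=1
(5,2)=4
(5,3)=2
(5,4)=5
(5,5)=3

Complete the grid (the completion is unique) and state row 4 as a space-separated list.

Row 4, column 2: row 4 has {4} and column 2 has {1, 4, 3, 2}, leaving only 5.
Row 4, column 1: row 4 has {4, 5} and column 1 has {1, 2}, leaving only 3.
Row 4, column 3: row 4 has {4, 3, 5} and column 3 has {4, 2, 5}, leaving only 1.
Row 4, column 4: row 4 has {1, 4, 3, 5} and column 4 has {1, 4, 5}, leaving only 2.
So row 4 reads: 3 5 1 2 4.

3 5 1 2 4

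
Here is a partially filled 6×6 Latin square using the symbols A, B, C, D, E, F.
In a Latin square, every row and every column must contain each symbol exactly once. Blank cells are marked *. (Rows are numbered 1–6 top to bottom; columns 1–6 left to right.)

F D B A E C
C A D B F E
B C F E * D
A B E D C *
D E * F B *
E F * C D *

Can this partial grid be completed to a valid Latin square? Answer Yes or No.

Yes

No row or column among the givens repeats a symbol, and propagating forced cells runs into no contradiction.
One valid completion exists (for instance, F D B A E C / C A D B F E / B C F E A D / A B E D C F / D E C F B A / E F A C D B).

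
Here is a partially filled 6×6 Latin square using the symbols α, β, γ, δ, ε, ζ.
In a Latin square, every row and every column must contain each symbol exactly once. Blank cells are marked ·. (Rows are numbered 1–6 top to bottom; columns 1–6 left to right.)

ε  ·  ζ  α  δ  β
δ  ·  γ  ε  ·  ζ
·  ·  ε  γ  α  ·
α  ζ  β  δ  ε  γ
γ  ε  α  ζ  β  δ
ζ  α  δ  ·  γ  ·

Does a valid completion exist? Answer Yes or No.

No

Row 2, column 5: row 2 together with column 5 already contain {α, β, γ, δ, ε, ζ} — every symbol — so nothing can go there. The grid has no valid completion.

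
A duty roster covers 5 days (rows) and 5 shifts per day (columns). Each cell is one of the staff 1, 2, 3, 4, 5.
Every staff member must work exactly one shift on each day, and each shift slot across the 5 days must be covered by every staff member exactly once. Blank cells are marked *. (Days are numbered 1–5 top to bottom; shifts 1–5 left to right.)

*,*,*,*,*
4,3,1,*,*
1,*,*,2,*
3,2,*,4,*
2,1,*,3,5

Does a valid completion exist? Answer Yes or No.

Yes

No day or shift among the givens repeats a symbol, and propagating forced cells runs into no contradiction.
One valid completion exists (for instance, 5 4 2 1 3 / 4 3 1 5 2 / 1 5 3 2 4 / 3 2 5 4 1 / 2 1 4 3 5).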